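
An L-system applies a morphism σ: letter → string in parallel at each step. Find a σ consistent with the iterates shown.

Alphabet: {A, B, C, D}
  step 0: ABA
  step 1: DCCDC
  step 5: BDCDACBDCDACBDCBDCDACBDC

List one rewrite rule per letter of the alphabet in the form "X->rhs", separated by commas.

  step 0 ⇒ step 1: ABA ⇒ DC·C·DC
    A ↦ DC
    B ↦ C
    C ↦ DA  (constrained at step 1)
    D ↦ B  (constrained at step 1)

A->DC, B->C, C->DA, D->B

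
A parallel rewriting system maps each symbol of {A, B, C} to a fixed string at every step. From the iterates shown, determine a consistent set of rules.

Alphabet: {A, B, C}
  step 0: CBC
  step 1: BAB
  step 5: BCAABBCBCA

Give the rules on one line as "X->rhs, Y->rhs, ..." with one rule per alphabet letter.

  step 0 ⇒ step 1: CBC ⇒ B·A·B
    B ↦ A
    C ↦ B
    A ↦ BC  (constrained at step 1)

A->BC, B->A, C->B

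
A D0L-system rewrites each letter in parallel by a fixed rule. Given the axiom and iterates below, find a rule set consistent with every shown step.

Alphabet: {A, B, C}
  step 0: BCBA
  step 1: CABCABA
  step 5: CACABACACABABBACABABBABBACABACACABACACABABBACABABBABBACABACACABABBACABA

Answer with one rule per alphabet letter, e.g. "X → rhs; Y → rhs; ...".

  step 0 ⇒ step 1: BCBA ⇒ CA·B·CA·BA
    A ↦ BA
    B ↦ CA
    C ↦ B

A->BA, B->CA, C->B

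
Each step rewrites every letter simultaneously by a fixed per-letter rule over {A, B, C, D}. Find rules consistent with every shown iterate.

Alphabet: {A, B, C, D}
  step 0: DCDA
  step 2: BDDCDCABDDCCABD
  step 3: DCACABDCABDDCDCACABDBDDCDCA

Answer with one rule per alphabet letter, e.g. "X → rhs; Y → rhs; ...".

A->DC, B->D, C->BD, D->CA

  step 2 ⇒ step 3: BDDCDCABDDCCABD ⇒ D·CA·CA·BD·CA·BD·DC·D·CA·CA·BD·BD·DC·D·CA
    A ↦ DC
    B ↦ D
    C ↦ BD
    D ↦ CA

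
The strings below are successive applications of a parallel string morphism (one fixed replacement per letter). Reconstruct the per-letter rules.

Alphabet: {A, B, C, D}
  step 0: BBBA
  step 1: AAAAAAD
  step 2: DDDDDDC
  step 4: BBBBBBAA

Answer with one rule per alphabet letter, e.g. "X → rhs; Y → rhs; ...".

A->D, B->AA, C->B, D->C

  step 1 ⇒ step 2: AAAAAAD ⇒ D·D·D·D·D·D·C
    A ↦ D
    D ↦ C
  step 0 ⇒ step 1: BBBA ⇒ AA·AA·AA·D
    B ↦ AA
    C ↦ B  (constrained at step 2)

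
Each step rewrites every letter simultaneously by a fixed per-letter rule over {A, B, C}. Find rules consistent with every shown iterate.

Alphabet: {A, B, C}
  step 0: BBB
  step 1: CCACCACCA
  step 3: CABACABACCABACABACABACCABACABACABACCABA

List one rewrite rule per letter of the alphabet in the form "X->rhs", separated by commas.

A->BA, B->CCA, C->CA

  step 0 ⇒ step 1: BBB ⇒ CCA·CCA·CCA
    B ↦ CCA
    A ↦ BA  (constrained at step 1)
    C ↦ CA  (constrained at step 1)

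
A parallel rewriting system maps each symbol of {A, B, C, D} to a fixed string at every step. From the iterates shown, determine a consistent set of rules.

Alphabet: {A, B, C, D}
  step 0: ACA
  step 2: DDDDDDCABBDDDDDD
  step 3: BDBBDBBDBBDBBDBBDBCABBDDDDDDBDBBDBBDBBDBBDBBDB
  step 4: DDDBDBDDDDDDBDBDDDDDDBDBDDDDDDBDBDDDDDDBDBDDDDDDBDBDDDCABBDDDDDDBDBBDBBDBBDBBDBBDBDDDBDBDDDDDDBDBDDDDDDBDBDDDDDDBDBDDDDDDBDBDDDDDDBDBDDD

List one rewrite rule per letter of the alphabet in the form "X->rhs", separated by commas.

A->BB, B->DDD, C->CA, D->BDB

  step 3 ⇒ step 4: BDBBDBBDBBDBBDBBDBCABBDDDDDDBDBBDBBDBBDBBDBBDB ⇒ DDD·BDB·DDD·DDD·BDB·DDD·DDD·BDB·DDD·DDD·BDB·DDD·DDD·BDB·DDD·DDD·BDB·DDD·CA·BB·DDD·DDD·BDB·BDB·BDB·BDB·BDB·BDB·DDD·BDB·DDD·DDD·BDB·DDD·DDD·BDB·DDD·DDD·BDB·DDD·DDD·BDB·DDD·DDD·BDB·DDD
    A ↦ BB
    B ↦ DDD
    C ↦ CA
    D ↦ BDB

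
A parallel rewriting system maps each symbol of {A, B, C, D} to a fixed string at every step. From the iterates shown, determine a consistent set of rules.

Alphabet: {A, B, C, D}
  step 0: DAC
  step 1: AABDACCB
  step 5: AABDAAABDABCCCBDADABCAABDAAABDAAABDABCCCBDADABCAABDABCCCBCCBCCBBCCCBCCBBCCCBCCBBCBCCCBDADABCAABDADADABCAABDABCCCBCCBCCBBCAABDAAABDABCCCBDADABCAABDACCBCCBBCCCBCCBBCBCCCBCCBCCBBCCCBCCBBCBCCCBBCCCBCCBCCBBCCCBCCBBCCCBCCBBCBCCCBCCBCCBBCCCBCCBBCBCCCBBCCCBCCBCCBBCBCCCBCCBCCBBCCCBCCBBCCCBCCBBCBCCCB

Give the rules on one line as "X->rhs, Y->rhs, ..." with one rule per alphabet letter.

A->DA, B->BC, C->CCB, D->AAB

  step 0 ⇒ step 1: DAC ⇒ AAB·DA·CCB
    A ↦ DA
    C ↦ CCB
    D ↦ AAB
    B ↦ BC  (constrained at step 1)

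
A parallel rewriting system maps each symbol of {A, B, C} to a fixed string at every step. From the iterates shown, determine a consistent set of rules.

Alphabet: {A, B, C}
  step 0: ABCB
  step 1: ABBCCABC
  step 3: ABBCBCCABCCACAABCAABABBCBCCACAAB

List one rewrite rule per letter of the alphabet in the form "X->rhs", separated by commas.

  step 0 ⇒ step 1: ABCB ⇒ AB·BC·CA·BC
    A ↦ AB
    B ↦ BC
    C ↦ CA

A->AB, B->BC, C->CA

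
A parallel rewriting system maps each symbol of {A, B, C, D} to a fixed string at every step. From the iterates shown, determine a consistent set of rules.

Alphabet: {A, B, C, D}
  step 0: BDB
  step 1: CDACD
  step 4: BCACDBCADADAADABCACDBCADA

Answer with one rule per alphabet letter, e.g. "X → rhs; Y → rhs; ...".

  step 0 ⇒ step 1: BDB ⇒ CD·A·CD
    B ↦ CD
    D ↦ A
    A ↦ DA  (constrained at step 1)
    C ↦ BC  (constrained at step 1)

A->DA, B->CD, C->BC, D->A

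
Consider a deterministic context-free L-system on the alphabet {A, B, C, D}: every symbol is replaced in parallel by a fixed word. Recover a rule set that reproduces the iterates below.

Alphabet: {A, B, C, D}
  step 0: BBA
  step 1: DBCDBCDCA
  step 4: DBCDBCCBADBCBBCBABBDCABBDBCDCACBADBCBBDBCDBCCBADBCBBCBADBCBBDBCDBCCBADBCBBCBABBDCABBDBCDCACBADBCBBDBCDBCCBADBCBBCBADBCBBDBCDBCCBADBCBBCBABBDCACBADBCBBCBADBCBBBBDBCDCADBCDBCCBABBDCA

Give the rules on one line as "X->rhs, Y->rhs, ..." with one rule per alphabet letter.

  step 0 ⇒ step 1: BBA ⇒ DBC·DBC·DCA
    A ↦ DCA
    B ↦ DBC
    C ↦ BB  (constrained at step 1)
    D ↦ CBA  (constrained at step 1)

A->DCA, B->DBC, C->BB, D->CBA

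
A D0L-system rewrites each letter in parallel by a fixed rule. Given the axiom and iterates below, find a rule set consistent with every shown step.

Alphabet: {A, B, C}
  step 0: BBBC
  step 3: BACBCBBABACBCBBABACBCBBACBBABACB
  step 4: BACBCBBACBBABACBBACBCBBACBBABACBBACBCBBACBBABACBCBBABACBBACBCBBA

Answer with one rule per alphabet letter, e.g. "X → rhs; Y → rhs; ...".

  step 3 ⇒ step 4: BACBCBBABACBCBBABACBCBBACBBABACB ⇒ BA·CB·CB·BA·CB·BA·BA·CB·BA·CB·CB·BA·CB·BA·BA·CB·BA·CB·CB·BA·CB·BA·BA·CB·CB·BA·BA·CB·BA·CB·CB·BA
    A ↦ CB
    B ↦ BA
    C ↦ CB

A->CB, B->BA, C->CB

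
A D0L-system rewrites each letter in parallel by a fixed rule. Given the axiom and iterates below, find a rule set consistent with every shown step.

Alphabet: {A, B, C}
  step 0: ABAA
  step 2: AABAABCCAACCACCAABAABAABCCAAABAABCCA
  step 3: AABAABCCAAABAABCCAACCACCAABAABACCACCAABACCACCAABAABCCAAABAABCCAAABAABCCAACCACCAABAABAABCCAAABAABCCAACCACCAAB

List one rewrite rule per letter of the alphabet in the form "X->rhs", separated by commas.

A->AAB, B->CCA, C->ACC

  step 2 ⇒ step 3: AABAABCCAACCACCAABAABAABCCAAABAABCCA ⇒ AAB·AAB·CCA·AAB·AAB·CCA·ACC·ACC·AAB·AAB·ACC·ACC·AAB·ACC·ACC·AAB·AAB·CCA·AAB·AAB·CCA·AAB·AAB·CCA·ACC·ACC·AAB·AAB·AAB·CCA·AAB·AAB·CCA·ACC·ACC·AAB
    A ↦ AAB
    B ↦ CCA
    C ↦ ACC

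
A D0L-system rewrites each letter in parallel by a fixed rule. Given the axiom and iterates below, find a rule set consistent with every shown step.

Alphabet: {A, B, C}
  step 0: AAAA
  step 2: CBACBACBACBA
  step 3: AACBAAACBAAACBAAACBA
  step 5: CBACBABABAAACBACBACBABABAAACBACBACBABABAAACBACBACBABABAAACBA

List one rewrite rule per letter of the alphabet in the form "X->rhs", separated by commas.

  step 2 ⇒ step 3: CBACBACBACBA ⇒ AA·C·BA·AA·C·BA·AA·C·BA·AA·C·BA
    A ↦ BA
    B ↦ C
    C ↦ AA

A->BA, B->C, C->AA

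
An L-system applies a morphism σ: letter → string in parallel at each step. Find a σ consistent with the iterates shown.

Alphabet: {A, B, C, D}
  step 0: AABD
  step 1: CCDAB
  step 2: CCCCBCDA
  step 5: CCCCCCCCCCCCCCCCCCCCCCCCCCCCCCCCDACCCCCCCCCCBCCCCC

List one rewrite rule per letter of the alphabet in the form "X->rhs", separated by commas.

A->C, B->DA, C->CC, D->B

  step 1 ⇒ step 2: CCDAB ⇒ CC·CC·B·C·DA
    A ↦ C
    B ↦ DA
    C ↦ CC
    D ↦ B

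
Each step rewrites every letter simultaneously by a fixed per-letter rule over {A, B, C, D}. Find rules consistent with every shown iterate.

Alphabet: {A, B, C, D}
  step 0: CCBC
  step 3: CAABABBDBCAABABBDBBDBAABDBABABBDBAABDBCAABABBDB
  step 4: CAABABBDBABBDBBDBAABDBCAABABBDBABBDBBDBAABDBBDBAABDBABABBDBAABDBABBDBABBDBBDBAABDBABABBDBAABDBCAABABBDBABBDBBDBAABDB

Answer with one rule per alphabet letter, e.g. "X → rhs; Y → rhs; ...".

  step 3 ⇒ step 4: CAABABBDBCAABABBDBBDBAABDBABABBDBAABDBCAABABBDB ⇒ CA·AB·AB·BDB·AB·BDB·BDB·AA·BDB·CA·AB·AB·BDB·AB·BDB·BDB·AA·BDB·BDB·AA·BDB·AB·AB·BDB·AA·BDB·AB·BDB·AB·BDB·BDB·AA·BDB·AB·AB·BDB·AA·BDB·CA·AB·AB·BDB·AB·BDB·BDB·AA·BDB
    A ↦ AB
    B ↦ BDB
    C ↦ CA
    D ↦ AA

A->AB, B->BDB, C->CA, D->AA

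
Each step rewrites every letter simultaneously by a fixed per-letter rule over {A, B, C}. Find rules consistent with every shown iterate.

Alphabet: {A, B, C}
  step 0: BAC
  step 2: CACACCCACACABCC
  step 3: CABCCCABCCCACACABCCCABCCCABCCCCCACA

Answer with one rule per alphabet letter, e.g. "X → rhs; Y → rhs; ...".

A->BCC, B->CC, C->CA

  step 2 ⇒ step 3: CACACCCACACABCC ⇒ CA·BCC·CA·BCC·CA·CA·CA·BCC·CA·BCC·CA·BCC·CC·CA·CA
    A ↦ BCC
    B ↦ CC
    C ↦ CA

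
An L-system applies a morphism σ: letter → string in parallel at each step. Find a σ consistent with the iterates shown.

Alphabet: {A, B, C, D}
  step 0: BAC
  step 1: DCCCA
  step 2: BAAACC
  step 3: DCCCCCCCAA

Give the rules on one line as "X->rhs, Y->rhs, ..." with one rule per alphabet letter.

  step 2 ⇒ step 3: BAAACC ⇒ DC·CC·CC·CC·A·A
    A ↦ CC
    B ↦ DC
    C ↦ A
  step 1 ⇒ step 2: DCCCA ⇒ B·A·A·A·CC
    D ↦ B

A->CC, B->DC, C->A, D->B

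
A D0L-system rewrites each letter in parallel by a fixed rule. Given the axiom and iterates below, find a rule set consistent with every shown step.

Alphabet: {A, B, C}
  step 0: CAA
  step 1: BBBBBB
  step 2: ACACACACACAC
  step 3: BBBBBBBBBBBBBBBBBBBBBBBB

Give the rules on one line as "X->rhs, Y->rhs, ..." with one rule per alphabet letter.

  step 2 ⇒ step 3: ACACACACACAC ⇒ BB·BB·BB·BB·BB·BB·BB·BB·BB·BB·BB·BB
    A ↦ BB
    C ↦ BB
  step 1 ⇒ step 2: BBBBBB ⇒ AC·AC·AC·AC·AC·AC
    B ↦ AC

A->BB, B->AC, C->BB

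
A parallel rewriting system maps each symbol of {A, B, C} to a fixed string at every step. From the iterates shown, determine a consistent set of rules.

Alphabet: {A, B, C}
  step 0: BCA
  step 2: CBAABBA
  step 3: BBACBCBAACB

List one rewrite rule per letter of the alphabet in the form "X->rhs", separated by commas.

A->CB, B->A, C->BB

  step 2 ⇒ step 3: CBAABBA ⇒ BB·A·CB·CB·A·A·CB
    A ↦ CB
    B ↦ A
    C ↦ BB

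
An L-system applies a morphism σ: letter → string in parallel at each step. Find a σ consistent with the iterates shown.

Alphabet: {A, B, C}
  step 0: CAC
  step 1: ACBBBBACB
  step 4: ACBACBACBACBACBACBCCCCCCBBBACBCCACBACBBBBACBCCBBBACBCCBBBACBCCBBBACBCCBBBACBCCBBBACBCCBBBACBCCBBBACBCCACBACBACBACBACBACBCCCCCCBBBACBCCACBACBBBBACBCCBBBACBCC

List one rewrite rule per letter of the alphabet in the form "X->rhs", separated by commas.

  step 0 ⇒ step 1: CAC ⇒ ACB·BBB·ACB
    A ↦ BBB
    C ↦ ACB
    B ↦ CC  (constrained at step 1)

A->BBB, B->CC, C->ACB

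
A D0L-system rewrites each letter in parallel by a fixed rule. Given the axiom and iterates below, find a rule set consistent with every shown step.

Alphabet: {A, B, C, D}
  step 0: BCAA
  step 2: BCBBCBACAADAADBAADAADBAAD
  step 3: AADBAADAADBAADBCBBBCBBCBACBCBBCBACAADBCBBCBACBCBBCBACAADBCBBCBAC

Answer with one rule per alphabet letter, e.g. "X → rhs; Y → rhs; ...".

A->BCB, B->AAD, C->B, D->AC

  step 2 ⇒ step 3: BCBBCBACAADAADBAADAADBAAD ⇒ AAD·B·AAD·AAD·B·AAD·BCB·B·BCB·BCB·AC·BCB·BCB·AC·AAD·BCB·BCB·AC·BCB·BCB·AC·AAD·BCB·BCB·AC
    A ↦ BCB
    B ↦ AAD
    C ↦ B
    D ↦ AC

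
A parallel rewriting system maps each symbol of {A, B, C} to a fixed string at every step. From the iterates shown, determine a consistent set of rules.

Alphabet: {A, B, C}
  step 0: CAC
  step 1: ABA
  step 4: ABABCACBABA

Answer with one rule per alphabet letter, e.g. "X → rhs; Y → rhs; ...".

  step 0 ⇒ step 1: CAC ⇒ A·B·A
    A ↦ B
    C ↦ A
    B ↦ CAC  (constrained at step 1)

A->B, B->CAC, C->A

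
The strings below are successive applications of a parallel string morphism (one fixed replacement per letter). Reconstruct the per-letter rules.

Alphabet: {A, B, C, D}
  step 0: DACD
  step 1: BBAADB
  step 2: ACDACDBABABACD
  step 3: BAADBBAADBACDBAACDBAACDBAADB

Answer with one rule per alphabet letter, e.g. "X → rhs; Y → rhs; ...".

A->BA, B->ACD, C->AD, D->B

  step 2 ⇒ step 3: ACDACDBABABACD ⇒ BA·AD·B·BA·AD·B·ACD·BA·ACD·BA·ACD·BA·AD·B
    A ↦ BA
    B ↦ ACD
    C ↦ AD
    D ↦ B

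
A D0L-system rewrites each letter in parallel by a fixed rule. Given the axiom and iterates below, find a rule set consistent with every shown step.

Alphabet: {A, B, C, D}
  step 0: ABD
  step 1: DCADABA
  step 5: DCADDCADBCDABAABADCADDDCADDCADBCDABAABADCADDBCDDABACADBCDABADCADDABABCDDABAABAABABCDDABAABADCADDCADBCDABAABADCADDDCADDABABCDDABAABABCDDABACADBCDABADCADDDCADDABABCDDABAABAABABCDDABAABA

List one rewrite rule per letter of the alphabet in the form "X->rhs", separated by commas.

A->D, B->CAD, C->BCD, D->ABA

  step 0 ⇒ step 1: ABD ⇒ D·CAD·ABA
    A ↦ D
    B ↦ CAD
    D ↦ ABA
    C ↦ BCD  (constrained at step 1)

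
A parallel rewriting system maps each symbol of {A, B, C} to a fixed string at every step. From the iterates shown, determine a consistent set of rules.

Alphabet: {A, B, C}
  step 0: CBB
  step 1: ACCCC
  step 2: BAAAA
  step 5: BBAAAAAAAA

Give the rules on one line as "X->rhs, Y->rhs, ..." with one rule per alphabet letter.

A->B, B->CC, C->A

  step 1 ⇒ step 2: ACCCC ⇒ B·A·A·A·A
    A ↦ B
    C ↦ A
  step 0 ⇒ step 1: CBB ⇒ A·CC·CC
    B ↦ CC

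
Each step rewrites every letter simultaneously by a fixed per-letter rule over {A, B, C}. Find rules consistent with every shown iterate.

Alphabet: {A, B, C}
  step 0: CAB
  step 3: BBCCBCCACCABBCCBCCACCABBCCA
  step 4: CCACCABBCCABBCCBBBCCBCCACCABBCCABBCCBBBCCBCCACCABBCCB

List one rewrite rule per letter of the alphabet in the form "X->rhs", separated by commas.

  step 3 ⇒ step 4: BBCCBCCACCABBCCBCCACCABBCCA ⇒ CCA·CCA·B·B·CCA·B·B·CCB·B·B·CCB·CCA·CCA·B·B·CCA·B·B·CCB·B·B·CCB·CCA·CCA·B·B·CCB
    A ↦ CCB
    B ↦ CCA
    C ↦ B

A->CCB, B->CCA, C->B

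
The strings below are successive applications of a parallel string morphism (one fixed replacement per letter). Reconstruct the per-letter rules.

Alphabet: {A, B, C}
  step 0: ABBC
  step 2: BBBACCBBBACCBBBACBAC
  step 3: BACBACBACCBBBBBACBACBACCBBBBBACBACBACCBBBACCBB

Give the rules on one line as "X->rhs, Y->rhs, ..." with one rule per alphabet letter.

A->C, B->BAC, C->BB

  step 2 ⇒ step 3: BBBACCBBBACCBBBACBAC ⇒ BAC·BAC·BAC·C·BB·BB·BAC·BAC·BAC·C·BB·BB·BAC·BAC·BAC·C·BB·BAC·C·BB
    A ↦ C
    B ↦ BAC
    C ↦ BB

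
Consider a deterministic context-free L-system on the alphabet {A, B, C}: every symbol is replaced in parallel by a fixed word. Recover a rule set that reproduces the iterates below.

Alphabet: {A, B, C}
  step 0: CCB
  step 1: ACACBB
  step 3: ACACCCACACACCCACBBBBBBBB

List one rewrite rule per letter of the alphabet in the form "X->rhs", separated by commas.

  step 0 ⇒ step 1: CCB ⇒ AC·AC·BB
    B ↦ BB
    C ↦ AC
    A ↦ CC  (constrained at step 1)

A->CC, B->BB, C->AC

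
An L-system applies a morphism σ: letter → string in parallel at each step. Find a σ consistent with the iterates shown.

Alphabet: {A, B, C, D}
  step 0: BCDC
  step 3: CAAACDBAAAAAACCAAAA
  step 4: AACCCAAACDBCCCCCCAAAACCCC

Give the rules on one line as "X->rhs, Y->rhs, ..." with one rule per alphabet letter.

  step 3 ⇒ step 4: CAAACDBAAAAAACCAAAA ⇒ AA·C·C·C·AA·AC·DB·C·C·C·C·C·C·AA·AA·C·C·C·C
    A ↦ C
    B ↦ DB
    C ↦ AA
    D ↦ AC

A->C, B->DB, C->AA, D->AC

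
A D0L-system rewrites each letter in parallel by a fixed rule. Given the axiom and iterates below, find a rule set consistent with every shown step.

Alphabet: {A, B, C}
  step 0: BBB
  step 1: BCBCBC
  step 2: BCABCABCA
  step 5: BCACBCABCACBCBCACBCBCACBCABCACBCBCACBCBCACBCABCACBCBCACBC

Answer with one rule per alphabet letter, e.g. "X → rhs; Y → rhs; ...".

A->CBC, B->BC, C->A

  step 1 ⇒ step 2: BCBCBC ⇒ BC·A·BC·A·BC·A
    B ↦ BC
    C ↦ A
    A ↦ CBC  (constrained at step 2)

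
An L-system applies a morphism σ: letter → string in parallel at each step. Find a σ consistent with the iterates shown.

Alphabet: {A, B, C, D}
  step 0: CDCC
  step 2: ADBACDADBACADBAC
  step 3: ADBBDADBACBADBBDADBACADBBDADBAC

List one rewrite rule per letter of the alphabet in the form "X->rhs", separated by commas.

  step 2 ⇒ step 3: ADBACDADBACADBAC ⇒ ADB·B·D·ADB·AC·B·ADB·B·D·ADB·AC·ADB·B·D·ADB·AC
    A ↦ ADB
    B ↦ D
    C ↦ AC
    D ↦ B

A->ADB, B->D, C->AC, D->B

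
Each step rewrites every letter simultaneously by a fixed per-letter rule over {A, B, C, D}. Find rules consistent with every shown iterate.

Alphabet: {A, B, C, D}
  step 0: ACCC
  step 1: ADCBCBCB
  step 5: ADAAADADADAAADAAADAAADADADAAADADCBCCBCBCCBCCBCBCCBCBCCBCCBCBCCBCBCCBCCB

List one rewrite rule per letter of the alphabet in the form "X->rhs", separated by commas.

  step 0 ⇒ step 1: ACCC ⇒ AD·CB·CB·CB
    A ↦ AD
    C ↦ CB
    B ↦ C  (constrained at step 1)
    D ↦ AA  (constrained at step 1)

A->AD, B->C, C->CB, D->AA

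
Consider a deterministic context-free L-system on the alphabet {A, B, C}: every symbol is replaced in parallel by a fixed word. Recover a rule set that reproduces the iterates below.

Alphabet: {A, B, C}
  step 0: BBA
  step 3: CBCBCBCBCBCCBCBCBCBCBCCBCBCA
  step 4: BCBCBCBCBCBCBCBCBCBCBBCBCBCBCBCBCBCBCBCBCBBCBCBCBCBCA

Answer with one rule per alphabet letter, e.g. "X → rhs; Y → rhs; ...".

A->CA, B->CBC, C->B

  step 3 ⇒ step 4: CBCBCBCBCBCCBCBCBCBCBCCBCBCA ⇒ B·CBC·B·CBC·B·CBC·B·CBC·B·CBC·B·B·CBC·B·CBC·B·CBC·B·CBC·B·CBC·B·B·CBC·B·CBC·B·CA
    A ↦ CA
    B ↦ CBC
    C ↦ B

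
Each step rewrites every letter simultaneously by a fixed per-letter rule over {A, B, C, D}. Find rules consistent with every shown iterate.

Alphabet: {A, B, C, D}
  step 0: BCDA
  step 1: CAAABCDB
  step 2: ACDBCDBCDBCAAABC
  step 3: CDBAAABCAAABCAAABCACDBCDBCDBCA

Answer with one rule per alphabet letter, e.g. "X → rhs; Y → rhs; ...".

  step 2 ⇒ step 3: ACDBCDBCDBCAAABC ⇒ CDB·A·AAB·C·A·AAB·C·A·AAB·C·A·CDB·CDB·CDB·C·A
    A ↦ CDB
    B ↦ C
    C ↦ A
    D ↦ AAB

A->CDB, B->C, C->A, D->AAB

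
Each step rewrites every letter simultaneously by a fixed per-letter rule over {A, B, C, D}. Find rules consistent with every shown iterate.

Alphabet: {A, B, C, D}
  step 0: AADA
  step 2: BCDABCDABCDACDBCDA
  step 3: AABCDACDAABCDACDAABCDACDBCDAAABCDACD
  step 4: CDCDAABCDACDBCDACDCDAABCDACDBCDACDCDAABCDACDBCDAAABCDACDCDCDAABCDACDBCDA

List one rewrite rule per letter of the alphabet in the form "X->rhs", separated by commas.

  step 3 ⇒ step 4: AABCDACDAABCDACDAABCDACDBCDAAABCDACD ⇒ CD·CD·AA·B·CDA·CD·B·CDA·CD·CD·AA·B·CDA·CD·B·CDA·CD·CD·AA·B·CDA·CD·B·CDA·AA·B·CDA·CD·CD·CD·AA·B·CDA·CD·B·CDA
    A ↦ CD
    B ↦ AA
    C ↦ B
    D ↦ CDA

A->CD, B->AA, C->B, D->CDA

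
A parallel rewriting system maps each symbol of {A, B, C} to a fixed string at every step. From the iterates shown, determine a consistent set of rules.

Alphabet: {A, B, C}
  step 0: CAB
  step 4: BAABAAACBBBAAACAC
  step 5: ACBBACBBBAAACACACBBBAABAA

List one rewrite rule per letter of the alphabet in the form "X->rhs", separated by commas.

  step 4 ⇒ step 5: BAABAAACBBBAAACAC ⇒ AC·B·B·AC·B·B·B·AA·AC·AC·AC·B·B·B·AA·B·AA
    A ↦ B
    B ↦ AC
    C ↦ AA

A->B, B->AC, C->AA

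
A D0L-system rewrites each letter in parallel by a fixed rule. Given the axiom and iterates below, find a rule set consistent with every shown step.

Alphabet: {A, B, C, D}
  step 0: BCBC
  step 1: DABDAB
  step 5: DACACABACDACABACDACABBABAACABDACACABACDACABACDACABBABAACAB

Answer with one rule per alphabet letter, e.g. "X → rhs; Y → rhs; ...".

A->AC, B->D, C->AB, D->BA

  step 0 ⇒ step 1: BCBC ⇒ D·AB·D·AB
    B ↦ D
    C ↦ AB
    A ↦ AC  (constrained at step 1)
    D ↦ BA  (constrained at step 1)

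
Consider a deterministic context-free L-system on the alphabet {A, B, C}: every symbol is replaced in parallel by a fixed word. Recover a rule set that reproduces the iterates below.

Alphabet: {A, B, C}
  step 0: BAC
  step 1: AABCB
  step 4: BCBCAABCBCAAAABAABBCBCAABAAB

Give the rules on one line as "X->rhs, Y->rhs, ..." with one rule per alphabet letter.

  step 0 ⇒ step 1: BAC ⇒ AA·BC·B
    A ↦ BC
    B ↦ AA
    C ↦ B

A->BC, B->AA, C->B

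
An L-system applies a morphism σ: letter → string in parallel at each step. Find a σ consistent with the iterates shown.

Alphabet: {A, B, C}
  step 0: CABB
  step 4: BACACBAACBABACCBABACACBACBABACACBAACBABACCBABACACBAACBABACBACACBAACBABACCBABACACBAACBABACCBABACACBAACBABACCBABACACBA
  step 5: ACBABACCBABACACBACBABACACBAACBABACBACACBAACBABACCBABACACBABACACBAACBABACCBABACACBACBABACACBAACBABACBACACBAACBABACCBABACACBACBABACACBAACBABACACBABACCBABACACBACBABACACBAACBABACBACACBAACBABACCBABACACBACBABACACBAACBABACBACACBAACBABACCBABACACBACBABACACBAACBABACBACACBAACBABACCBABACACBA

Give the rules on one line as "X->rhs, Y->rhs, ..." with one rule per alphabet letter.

A->CBA, B->A, C->BAC

  step 4 ⇒ step 5: BACACBAACBABACCBABACACBACBABACACBAACBABACCBABACACBAACBABACBACACBAACBABACCBABACACBAACBABACCBABACACBAACBABACCBABACACBA ⇒ A·CBA·BAC·CBA·BAC·A·CBA·CBA·BAC·A·CBA·A·CBA·BAC·BAC·A·CBA·A·CBA·BAC·CBA·BAC·A·CBA·BAC·A·CBA·A·CBA·BAC·CBA·BAC·A·CBA·CBA·BAC·A·CBA·A·CBA·BAC·BAC·A·CBA·A·CBA·BAC·CBA·BAC·A·CBA·CBA·BAC·A·CBA·A·CBA·BAC·A·CBA·BAC·CBA·BAC·A·CBA·CBA·BAC·A·CBA·A·CBA·BAC·BAC·A·CBA·A·CBA·BAC·CBA·BAC·A·CBA·CBA·BAC·A·CBA·A·CBA·BAC·BAC·A·CBA·A·CBA·BAC·CBA·BAC·A·CBA·CBA·BAC·A·CBA·A·CBA·BAC·BAC·A·CBA·A·CBA·BAC·CBA·BAC·A·CBA
    A ↦ CBA
    B ↦ A
    C ↦ BAC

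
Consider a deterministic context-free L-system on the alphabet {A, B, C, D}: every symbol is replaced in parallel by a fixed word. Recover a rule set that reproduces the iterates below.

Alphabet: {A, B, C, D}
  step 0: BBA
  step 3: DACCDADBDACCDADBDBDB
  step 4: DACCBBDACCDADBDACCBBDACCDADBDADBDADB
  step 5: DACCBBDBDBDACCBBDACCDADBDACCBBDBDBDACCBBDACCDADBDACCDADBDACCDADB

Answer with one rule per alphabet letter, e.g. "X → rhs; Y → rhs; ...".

A->CC, B->DB, C->B, D->DA

  step 4 ⇒ step 5: DACCBBDACCDADBDACCBBDACCDADBDADBDADB ⇒ DA·CC·B·B·DB·DB·DA·CC·B·B·DA·CC·DA·DB·DA·CC·B·B·DB·DB·DA·CC·B·B·DA·CC·DA·DB·DA·CC·DA·DB·DA·CC·DA·DB
    A ↦ CC
    B ↦ DB
    C ↦ B
    D ↦ DA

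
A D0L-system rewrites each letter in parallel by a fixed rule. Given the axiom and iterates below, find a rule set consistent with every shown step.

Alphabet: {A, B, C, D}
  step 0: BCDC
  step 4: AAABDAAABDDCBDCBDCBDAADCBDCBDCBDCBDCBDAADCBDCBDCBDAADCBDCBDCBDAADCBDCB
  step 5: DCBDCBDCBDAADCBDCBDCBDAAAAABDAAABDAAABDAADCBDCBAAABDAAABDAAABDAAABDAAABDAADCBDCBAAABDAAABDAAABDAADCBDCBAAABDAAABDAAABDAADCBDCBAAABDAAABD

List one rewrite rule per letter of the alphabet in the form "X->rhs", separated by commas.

  step 4 ⇒ step 5: AAABDAAABDDCBDCBDCBDAADCBDCBDCBDCBDCBDAADCBDCBDCBDAADCBDCBDCBDAADCBDCB ⇒ DCB·DCB·DCB·D·AA·DCB·DCB·DCB·D·AA·AA·AB·D·AA·AB·D·AA·AB·D·AA·DCB·DCB·AA·AB·D·AA·AB·D·AA·AB·D·AA·AB·D·AA·AB·D·AA·DCB·DCB·AA·AB·D·AA·AB·D·AA·AB·D·AA·DCB·DCB·AA·AB·D·AA·AB·D·AA·AB·D·AA·DCB·DCB·AA·AB·D·AA·AB·D
    A ↦ DCB
    B ↦ D
    C ↦ AB
    D ↦ AA

A->DCB, B->D, C->AB, D->AA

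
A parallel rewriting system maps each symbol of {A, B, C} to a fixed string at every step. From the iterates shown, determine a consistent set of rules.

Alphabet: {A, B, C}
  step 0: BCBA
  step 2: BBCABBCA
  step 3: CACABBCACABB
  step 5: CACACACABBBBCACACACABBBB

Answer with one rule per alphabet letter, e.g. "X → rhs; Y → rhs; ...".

  step 2 ⇒ step 3: BBCABBCA ⇒ CA·CA·B·B·CA·CA·B·B
    A ↦ B
    B ↦ CA
    C ↦ B

A->B, B->CA, C->B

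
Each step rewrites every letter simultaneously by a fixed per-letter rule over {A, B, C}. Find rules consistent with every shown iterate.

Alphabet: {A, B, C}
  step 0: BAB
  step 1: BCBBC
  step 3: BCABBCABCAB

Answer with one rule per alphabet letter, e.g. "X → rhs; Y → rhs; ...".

  step 0 ⇒ step 1: BAB ⇒ BC·B·BC
    A ↦ B
    B ↦ BC
    C ↦ A  (constrained at step 1)

A->B, B->BC, C->A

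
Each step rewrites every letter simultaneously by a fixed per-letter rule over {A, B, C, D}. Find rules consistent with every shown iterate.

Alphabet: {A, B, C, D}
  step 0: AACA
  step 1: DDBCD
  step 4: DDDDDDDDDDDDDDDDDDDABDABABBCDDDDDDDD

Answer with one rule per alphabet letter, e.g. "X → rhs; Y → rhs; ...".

A->D, B->AB, C->BC, D->DD

  step 0 ⇒ step 1: AACA ⇒ D·D·BC·D
    A ↦ D
    C ↦ BC
    B ↦ AB  (constrained at step 1)
    D ↦ DD  (constrained at step 1)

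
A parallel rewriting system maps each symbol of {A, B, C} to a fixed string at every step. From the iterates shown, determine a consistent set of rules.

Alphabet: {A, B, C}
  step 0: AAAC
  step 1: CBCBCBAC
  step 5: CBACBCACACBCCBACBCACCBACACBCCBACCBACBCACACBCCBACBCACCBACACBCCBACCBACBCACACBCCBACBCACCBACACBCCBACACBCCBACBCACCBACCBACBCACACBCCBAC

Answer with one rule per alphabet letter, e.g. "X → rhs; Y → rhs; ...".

  step 0 ⇒ step 1: AAAC ⇒ CB·CB·CB·AC
    A ↦ CB
    C ↦ AC
    B ↦ BC  (constrained at step 1)

A->CB, B->BC, C->AC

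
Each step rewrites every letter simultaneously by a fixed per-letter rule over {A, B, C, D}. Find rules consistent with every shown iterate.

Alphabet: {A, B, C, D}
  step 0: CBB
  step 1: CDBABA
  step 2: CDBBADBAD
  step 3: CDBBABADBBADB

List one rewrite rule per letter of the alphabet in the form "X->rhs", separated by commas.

  step 2 ⇒ step 3: CDBBADBAD ⇒ CD·B·BA·BA·D·B·BA·D·B
    A ↦ D
    B ↦ BA
    C ↦ CD
    D ↦ B

A->D, B->BA, C->CD, D->B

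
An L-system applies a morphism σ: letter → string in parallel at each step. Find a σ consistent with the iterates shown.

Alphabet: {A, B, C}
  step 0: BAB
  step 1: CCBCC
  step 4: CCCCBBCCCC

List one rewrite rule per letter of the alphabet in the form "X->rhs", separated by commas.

A->B, B->CC, C->A

  step 0 ⇒ step 1: BAB ⇒ CC·B·CC
    A ↦ B
    B ↦ CC
    C ↦ A  (constrained at step 1)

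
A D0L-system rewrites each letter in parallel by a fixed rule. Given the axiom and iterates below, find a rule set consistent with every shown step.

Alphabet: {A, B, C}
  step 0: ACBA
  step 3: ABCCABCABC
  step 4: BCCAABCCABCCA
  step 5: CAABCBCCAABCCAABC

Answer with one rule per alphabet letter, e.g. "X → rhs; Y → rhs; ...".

A->BC, B->C, C->A

  step 4 ⇒ step 5: BCCAABCCABCCA ⇒ C·A·A·BC·BC·C·A·A·BC·C·A·A·BC
    A ↦ BC
    B ↦ C
    C ↦ A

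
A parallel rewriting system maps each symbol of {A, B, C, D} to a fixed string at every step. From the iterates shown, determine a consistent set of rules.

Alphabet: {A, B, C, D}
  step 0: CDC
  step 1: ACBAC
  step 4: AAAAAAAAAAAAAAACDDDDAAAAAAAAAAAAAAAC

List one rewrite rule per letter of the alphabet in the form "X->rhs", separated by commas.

A->AA, B->DD, C->AC, D->B

  step 0 ⇒ step 1: CDC ⇒ AC·B·AC
    C ↦ AC
    D ↦ B
    A ↦ AA  (constrained at step 1)
    B ↦ DD  (constrained at step 1)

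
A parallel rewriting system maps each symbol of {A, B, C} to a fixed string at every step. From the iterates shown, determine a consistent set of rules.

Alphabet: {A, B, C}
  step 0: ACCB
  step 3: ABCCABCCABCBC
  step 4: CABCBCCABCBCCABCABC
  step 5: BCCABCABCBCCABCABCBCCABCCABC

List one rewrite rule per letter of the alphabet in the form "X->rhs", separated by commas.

A->C, B->A, C->BC

  step 4 ⇒ step 5: CABCBCCABCBCCABCABC ⇒ BC·C·A·BC·A·BC·BC·C·A·BC·A·BC·BC·C·A·BC·C·A·BC
    A ↦ C
    B ↦ A
    C ↦ BC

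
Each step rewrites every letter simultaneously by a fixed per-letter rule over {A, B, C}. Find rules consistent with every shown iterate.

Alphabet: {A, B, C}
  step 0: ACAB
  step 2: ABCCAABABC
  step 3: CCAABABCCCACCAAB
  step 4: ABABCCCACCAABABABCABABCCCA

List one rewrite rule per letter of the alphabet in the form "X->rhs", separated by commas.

  step 3 ⇒ step 4: CCAABABCCCACCAAB ⇒ AB·AB·C·C·CA·C·CA·AB·AB·AB·C·AB·AB·C·C·CA
    A ↦ C
    B ↦ CA
    C ↦ AB

A->C, B->CA, C->AB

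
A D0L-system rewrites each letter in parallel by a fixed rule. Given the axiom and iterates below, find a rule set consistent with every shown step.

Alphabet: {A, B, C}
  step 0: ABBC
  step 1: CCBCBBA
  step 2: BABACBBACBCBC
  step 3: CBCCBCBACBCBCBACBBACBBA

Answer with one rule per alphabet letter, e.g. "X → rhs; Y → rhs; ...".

A->C, B->CB, C->BA

  step 2 ⇒ step 3: BABACBBACBCBC ⇒ CB·C·CB·C·BA·CB·CB·C·BA·CB·BA·CB·BA
    A ↦ C
    B ↦ CB
    C ↦ BA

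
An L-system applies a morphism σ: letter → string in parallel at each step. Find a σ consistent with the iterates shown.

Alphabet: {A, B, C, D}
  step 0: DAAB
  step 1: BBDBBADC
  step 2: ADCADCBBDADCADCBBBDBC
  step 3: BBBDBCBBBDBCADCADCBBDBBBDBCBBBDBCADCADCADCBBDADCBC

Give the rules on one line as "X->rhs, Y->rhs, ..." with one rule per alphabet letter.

A->B, B->ADC, C->BC, D->BBD

  step 2 ⇒ step 3: ADCADCBBDADCADCBBBDBC ⇒ B·BBD·BC·B·BBD·BC·ADC·ADC·BBD·B·BBD·BC·B·BBD·BC·ADC·ADC·ADC·BBD·ADC·BC
    A ↦ B
    B ↦ ADC
    C ↦ BC
    D ↦ BBD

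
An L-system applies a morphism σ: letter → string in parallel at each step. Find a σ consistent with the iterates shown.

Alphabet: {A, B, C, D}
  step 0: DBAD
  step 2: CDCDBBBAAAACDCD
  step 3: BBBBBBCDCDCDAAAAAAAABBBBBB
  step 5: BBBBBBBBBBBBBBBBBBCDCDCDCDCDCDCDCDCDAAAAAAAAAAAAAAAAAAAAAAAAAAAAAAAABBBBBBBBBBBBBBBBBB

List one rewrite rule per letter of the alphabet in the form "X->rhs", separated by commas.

A->AA, B->CD, C->B, D->BB

  step 2 ⇒ step 3: CDCDBBBAAAACDCD ⇒ B·BB·B·BB·CD·CD·CD·AA·AA·AA·AA·B·BB·B·BB
    A ↦ AA
    B ↦ CD
    C ↦ B
    D ↦ BB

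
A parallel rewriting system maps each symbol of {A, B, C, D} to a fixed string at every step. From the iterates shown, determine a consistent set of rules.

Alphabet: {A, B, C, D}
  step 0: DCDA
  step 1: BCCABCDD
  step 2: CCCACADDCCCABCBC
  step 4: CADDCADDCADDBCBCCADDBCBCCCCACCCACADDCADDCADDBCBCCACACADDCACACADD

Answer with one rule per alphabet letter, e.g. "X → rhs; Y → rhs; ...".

  step 1 ⇒ step 2: BCCABCDD ⇒ CC·CA·CA·DD·CC·CA·BC·BC
    A ↦ DD
    B ↦ CC
    C ↦ CA
    D ↦ BC

A->DD, B->CC, C->CA, D->BC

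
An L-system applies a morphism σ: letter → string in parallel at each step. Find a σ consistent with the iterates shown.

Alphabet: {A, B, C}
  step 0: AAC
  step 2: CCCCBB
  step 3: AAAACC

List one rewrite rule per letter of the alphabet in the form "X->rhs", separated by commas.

  step 2 ⇒ step 3: CCCCBB ⇒ A·A·A·A·C·C
    B ↦ C
    C ↦ A
    A ↦ BB  (constrained at step 0)

A->BB, B->C, C->A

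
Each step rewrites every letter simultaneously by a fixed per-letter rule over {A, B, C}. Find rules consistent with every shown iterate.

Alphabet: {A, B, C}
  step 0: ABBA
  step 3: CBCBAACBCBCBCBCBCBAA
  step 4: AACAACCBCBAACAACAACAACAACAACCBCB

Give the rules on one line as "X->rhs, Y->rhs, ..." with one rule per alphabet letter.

A->CB, B->C, C->AA

  step 3 ⇒ step 4: CBCBAACBCBCBCBCBCBAA ⇒ AA·C·AA·C·CB·CB·AA·C·AA·C·AA·C·AA·C·AA·C·AA·C·CB·CB
    A ↦ CB
    B ↦ C
    C ↦ AA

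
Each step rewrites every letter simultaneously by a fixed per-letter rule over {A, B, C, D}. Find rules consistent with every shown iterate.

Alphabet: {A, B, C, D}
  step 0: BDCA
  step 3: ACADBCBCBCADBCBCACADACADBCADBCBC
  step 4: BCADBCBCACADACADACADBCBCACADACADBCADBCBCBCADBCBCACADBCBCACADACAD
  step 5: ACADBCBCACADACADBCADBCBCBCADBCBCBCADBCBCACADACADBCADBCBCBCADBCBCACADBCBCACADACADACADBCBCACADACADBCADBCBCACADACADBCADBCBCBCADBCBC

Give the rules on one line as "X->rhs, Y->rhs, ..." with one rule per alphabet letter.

A->BC, B->AC, C->AD, D->BC

  step 4 ⇒ step 5: BCADBCBCACADACADACADBCBCACADACADBCADBCBCBCADBCBCACADBCBCACADACAD ⇒ AC·AD·BC·BC·AC·AD·AC·AD·BC·AD·BC·BC·BC·AD·BC·BC·BC·AD·BC·BC·AC·AD·AC·AD·BC·AD·BC·BC·BC·AD·BC·BC·AC·AD·BC·BC·AC·AD·AC·AD·AC·AD·BC·BC·AC·AD·AC·AD·BC·AD·BC·BC·AC·AD·AC·AD·BC·AD·BC·BC·BC·AD·BC·BC
    A ↦ BC
    B ↦ AC
    C ↦ AD
    D ↦ BC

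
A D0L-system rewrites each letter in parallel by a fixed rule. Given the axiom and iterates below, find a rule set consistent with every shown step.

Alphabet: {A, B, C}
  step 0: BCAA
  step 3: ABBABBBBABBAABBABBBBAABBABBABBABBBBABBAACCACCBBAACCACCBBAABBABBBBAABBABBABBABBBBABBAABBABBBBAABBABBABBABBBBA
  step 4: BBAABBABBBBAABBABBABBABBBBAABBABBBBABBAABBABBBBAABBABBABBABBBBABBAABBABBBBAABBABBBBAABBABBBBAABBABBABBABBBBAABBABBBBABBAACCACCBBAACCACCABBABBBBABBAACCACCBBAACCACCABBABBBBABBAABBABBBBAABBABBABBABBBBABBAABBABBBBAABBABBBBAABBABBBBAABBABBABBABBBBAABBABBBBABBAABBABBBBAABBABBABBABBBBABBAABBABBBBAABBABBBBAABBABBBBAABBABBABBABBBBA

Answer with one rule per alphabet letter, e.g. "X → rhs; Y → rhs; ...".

A->BBA, B->ABB, C->ACC

  step 3 ⇒ step 4: ABBABBBBABBAABBABBBBAABBABBABBABBBBABBAACCACCBBAACCACCBBAABBABBBBAABBABBABBABBBBABBAABBABBBBAABBABBABBABBBBA ⇒ BBA·ABB·ABB·BBA·ABB·ABB·ABB·ABB·BBA·ABB·ABB·BBA·BBA·ABB·ABB·BBA·ABB·ABB·ABB·ABB·BBA·BBA·ABB·ABB·BBA·ABB·ABB·BBA·ABB·ABB·BBA·ABB·ABB·ABB·ABB·BBA·ABB·ABB·BBA·BBA·ACC·ACC·BBA·ACC·ACC·ABB·ABB·BBA·BBA·ACC·ACC·BBA·ACC·ACC·ABB·ABB·BBA·BBA·ABB·ABB·BBA·ABB·ABB·ABB·ABB·BBA·BBA·ABB·ABB·BBA·ABB·ABB·BBA·ABB·ABB·BBA·ABB·ABB·ABB·ABB·BBA·ABB·ABB·BBA·BBA·ABB·ABB·BBA·ABB·ABB·ABB·ABB·BBA·BBA·ABB·ABB·BBA·ABB·ABB·BBA·ABB·ABB·BBA·ABB·ABB·ABB·ABB·BBA
    A ↦ BBA
    B ↦ ABB
    C ↦ ACC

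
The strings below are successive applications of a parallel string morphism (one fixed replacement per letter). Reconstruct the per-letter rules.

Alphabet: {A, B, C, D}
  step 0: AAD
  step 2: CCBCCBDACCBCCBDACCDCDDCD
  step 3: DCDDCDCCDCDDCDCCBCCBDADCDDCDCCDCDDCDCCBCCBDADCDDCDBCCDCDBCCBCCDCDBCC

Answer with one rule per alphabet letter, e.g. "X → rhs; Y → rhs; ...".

  step 2 ⇒ step 3: CCBCCBDACCBCCBDACCDCDDCD ⇒ DCD·DCD·CC·DCD·DCD·CC·BCC·BDA·DCD·DCD·CC·DCD·DCD·CC·BCC·BDA·DCD·DCD·BCC·DCD·BCC·BCC·DCD·BCC
    A ↦ BDA
    B ↦ CC
    C ↦ DCD
    D ↦ BCC

A->BDA, B->CC, C->DCD, D->BCC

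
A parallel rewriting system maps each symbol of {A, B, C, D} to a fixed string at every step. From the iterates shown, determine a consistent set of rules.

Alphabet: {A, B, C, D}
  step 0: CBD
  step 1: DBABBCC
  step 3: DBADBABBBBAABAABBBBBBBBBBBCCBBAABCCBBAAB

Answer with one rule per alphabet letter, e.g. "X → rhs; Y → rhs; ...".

  step 0 ⇒ step 1: CBD ⇒ DBA·BB·CC
    B ↦ BB
    C ↦ DBA
    D ↦ CC
    A ↦ AAB  (constrained at step 1)

A->AAB, B->BB, C->DBA, D->CC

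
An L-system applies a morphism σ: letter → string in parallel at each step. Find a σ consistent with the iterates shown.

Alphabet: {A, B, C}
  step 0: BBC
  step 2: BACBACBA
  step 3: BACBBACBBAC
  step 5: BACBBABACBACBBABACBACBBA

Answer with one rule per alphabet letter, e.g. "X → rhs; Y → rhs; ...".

A->C, B->BA, C->B

  step 2 ⇒ step 3: BACBACBA ⇒ BA·C·B·BA·C·B·BA·C
    A ↦ C
    B ↦ BA
    C ↦ B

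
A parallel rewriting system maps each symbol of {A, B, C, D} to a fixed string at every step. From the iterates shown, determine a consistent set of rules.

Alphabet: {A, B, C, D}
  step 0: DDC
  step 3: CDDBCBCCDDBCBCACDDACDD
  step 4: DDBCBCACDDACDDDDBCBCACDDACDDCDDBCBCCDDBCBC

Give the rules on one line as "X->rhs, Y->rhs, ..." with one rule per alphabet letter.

A->C, B->AC, C->DD, D->BC

  step 3 ⇒ step 4: CDDBCBCCDDBCBCACDDACDD ⇒ DD·BC·BC·AC·DD·AC·DD·DD·BC·BC·AC·DD·AC·DD·C·DD·BC·BC·C·DD·BC·BC
    A ↦ C
    B ↦ AC
    C ↦ DD
    D ↦ BC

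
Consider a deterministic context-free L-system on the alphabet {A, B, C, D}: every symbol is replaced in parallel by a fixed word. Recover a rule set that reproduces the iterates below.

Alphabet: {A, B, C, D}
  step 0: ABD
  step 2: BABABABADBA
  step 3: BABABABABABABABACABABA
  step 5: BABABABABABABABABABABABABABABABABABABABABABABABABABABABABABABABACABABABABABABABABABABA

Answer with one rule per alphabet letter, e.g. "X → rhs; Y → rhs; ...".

  step 2 ⇒ step 3: BABABABADBA ⇒ BA·BA·BA·BA·BA·BA·BA·BA·CA·BA·BA
    A ↦ BA
    B ↦ BA
    D ↦ CA
    C ↦ D  (constrained at step 3)

A->BA, B->BA, C->D, D->CA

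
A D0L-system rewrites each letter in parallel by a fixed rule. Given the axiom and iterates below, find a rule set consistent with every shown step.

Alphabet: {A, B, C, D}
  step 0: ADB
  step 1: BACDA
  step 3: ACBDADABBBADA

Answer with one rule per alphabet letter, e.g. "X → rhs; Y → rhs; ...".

  step 0 ⇒ step 1: ADB ⇒ B·AC·DA
    A ↦ B
    B ↦ DA
    D ↦ AC
    C ↦ BA  (constrained at step 1)

A->B, B->DA, C->BA, D->AC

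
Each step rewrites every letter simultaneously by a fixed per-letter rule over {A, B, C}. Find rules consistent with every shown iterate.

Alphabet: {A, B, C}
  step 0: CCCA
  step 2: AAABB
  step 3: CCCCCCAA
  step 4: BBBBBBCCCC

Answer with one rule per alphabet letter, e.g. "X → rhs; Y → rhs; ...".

A->CC, B->A, C->B

  step 3 ⇒ step 4: CCCCCCAA ⇒ B·B·B·B·B·B·CC·CC
    A ↦ CC
    C ↦ B
  step 2 ⇒ step 3: AAABB ⇒ CC·CC·CC·A·A
    B ↦ A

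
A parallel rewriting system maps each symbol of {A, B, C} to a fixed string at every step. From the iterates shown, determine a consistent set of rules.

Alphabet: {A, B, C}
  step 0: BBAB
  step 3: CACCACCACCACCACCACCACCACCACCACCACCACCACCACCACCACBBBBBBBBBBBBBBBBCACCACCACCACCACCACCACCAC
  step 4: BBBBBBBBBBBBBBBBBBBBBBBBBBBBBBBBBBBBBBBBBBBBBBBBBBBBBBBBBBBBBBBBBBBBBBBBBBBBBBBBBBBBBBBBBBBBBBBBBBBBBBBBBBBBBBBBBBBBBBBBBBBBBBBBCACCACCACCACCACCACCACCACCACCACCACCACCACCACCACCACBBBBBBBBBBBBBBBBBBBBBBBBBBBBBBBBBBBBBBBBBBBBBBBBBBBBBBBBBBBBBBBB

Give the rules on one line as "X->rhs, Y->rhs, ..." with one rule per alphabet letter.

  step 3 ⇒ step 4: CACCACCACCACCACCACCACCACCACCACCACCACCACCACCACCACBBBBBBBBBBBBBBBBCACCACCACCACCACCACCACCAC ⇒ BBB·BB·BBB·BBB·BB·BBB·BBB·BB·BBB·BBB·BB·BBB·BBB·BB·BBB·BBB·BB·BBB·BBB·BB·BBB·BBB·BB·BBB·BBB·BB·BBB·BBB·BB·BBB·BBB·BB·BBB·BBB·BB·BBB·BBB·BB·BBB·BBB·BB·BBB·BBB·BB·BBB·BBB·BB·BBB·CAC·CAC·CAC·CAC·CAC·CAC·CAC·CAC·CAC·CAC·CAC·CAC·CAC·CAC·CAC·CAC·BBB·BB·BBB·BBB·BB·BBB·BBB·BB·BBB·BBB·BB·BBB·BBB·BB·BBB·BBB·BB·BBB·BBB·BB·BBB·BBB·BB·BBB
    A ↦ BB
    B ↦ CAC
    C ↦ BBB

A->BB, B->CAC, C->BBB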